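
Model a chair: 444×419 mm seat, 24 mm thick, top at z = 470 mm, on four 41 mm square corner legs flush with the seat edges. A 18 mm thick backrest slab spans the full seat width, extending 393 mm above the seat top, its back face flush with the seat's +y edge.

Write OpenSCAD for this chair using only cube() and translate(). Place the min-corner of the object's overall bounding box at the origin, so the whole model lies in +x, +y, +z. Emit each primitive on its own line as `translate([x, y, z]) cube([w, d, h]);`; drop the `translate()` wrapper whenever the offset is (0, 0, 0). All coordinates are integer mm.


// leg_h = 470 - 24 = 446
translate([0, 0, 446]) cube([444, 419, 24]);
cube([41, 41, 446]);
translate([403, 0, 0]) cube([41, 41, 446]);
translate([0, 378, 0]) cube([41, 41, 446]);
translate([403, 378, 0]) cube([41, 41, 446]);
translate([0, 401, 470]) cube([444, 18, 393]);


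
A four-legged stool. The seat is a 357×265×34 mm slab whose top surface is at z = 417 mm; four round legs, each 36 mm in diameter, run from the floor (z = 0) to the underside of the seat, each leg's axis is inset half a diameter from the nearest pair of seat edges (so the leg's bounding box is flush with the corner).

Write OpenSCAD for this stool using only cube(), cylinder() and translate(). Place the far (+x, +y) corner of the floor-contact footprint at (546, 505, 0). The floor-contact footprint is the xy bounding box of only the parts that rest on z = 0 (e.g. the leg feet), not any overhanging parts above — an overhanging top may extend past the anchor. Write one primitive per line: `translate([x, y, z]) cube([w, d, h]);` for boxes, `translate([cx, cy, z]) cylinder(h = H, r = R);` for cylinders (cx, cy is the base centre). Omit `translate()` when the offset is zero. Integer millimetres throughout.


translate([189, 240, 383]) cube([357, 265, 34]);
translate([207, 258, 0]) cylinder(h = 383, r = 18);
translate([528, 258, 0]) cylinder(h = 383, r = 18);
translate([207, 487, 0]) cylinder(h = 383, r = 18);
translate([528, 487, 0]) cylinder(h = 383, r = 18);


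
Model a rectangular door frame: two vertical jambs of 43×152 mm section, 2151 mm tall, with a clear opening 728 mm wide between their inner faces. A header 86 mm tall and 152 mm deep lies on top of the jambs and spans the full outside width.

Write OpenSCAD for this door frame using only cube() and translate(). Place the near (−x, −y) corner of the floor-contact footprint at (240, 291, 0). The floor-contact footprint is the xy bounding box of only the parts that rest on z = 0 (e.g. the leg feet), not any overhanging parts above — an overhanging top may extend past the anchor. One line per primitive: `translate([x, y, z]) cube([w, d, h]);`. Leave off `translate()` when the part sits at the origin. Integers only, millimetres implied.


translate([240, 291, 0]) cube([43, 152, 2151]);
translate([1011, 291, 0]) cube([43, 152, 2151]);
translate([240, 291, 2151]) cube([814, 152, 86]);


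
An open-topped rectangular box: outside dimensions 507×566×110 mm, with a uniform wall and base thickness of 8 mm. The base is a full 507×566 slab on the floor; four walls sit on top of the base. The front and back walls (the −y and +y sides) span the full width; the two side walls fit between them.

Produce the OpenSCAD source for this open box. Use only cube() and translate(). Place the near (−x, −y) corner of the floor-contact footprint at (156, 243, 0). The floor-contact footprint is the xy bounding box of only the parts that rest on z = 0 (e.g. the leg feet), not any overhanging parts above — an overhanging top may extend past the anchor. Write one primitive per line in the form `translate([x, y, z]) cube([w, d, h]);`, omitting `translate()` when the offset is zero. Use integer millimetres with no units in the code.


translate([156, 243, 0]) cube([507, 566, 8]);
translate([156, 243, 8]) cube([507, 8, 102]);
translate([156, 801, 8]) cube([507, 8, 102]);
translate([156, 251, 8]) cube([8, 550, 102]);
translate([655, 251, 8]) cube([8, 550, 102]);


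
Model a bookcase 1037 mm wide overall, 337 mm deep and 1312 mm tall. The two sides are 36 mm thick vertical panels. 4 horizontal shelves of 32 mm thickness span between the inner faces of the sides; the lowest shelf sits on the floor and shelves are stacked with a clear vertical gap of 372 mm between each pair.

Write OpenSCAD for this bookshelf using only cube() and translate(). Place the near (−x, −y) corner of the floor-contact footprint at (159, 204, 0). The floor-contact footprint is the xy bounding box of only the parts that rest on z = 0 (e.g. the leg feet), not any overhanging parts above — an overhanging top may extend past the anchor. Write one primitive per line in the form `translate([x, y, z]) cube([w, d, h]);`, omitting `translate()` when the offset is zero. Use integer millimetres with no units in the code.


translate([159, 204, 0]) cube([36, 337, 1312]);
translate([1160, 204, 0]) cube([36, 337, 1312]);
translate([195, 204, 0]) cube([965, 337, 32]);
translate([195, 204, 404]) cube([965, 337, 32]);
translate([195, 204, 808]) cube([965, 337, 32]);
translate([195, 204, 1212]) cube([965, 337, 32]);


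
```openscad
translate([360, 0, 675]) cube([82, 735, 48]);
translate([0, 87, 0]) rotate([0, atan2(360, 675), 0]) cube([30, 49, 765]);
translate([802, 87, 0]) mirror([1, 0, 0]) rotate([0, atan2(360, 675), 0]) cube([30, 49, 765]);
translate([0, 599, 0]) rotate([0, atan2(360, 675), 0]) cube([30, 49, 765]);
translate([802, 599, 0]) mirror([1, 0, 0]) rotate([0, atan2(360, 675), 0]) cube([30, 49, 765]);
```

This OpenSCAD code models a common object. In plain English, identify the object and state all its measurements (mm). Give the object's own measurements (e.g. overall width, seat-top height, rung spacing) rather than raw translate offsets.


A sawhorse. A 82×735×48 mm beam (x, y, z) sits on two A-frame leg pairs. Each pair is two raked legs of 30×49 mm section (49 mm along y) splaying symmetrically in x. Each leg rises 675 mm vertically over 360 mm of horizontal reach and is 765 mm long along its own axis. Every leg's outer bottom edge rests on the floor and its outer top edge meets a bottom edge of the beam — the left legs (tilting toward +x) meet the beam's −x bottom edge, the right legs (their mirror images, tilting toward −x) meet its +x bottom edge — so the leg tops tuck under the beam, the beam's underside is 675 mm above the floor, and the feet are 802 mm apart outside-to-outside with the beam centred between them. The two leg pairs are set in 87 mm from either end of the beam.


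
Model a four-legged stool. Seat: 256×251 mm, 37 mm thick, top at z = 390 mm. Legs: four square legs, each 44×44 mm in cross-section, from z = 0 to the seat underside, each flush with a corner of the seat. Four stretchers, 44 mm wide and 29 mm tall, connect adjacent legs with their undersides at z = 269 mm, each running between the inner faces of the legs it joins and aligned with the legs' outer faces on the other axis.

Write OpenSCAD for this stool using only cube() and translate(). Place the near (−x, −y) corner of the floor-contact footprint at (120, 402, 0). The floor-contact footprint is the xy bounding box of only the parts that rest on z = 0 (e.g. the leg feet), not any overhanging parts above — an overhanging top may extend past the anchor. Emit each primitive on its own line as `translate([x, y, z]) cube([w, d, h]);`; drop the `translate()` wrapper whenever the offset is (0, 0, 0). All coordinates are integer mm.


translate([120, 402, 353]) cube([256, 251, 37]);
translate([120, 402, 0]) cube([44, 44, 353]);
translate([332, 402, 0]) cube([44, 44, 353]);
translate([120, 609, 0]) cube([44, 44, 353]);
translate([332, 609, 0]) cube([44, 44, 353]);
translate([164, 402, 269]) cube([168, 44, 29]);
translate([164, 609, 269]) cube([168, 44, 29]);
translate([120, 446, 269]) cube([44, 163, 29]);
translate([332, 446, 269]) cube([44, 163, 29]);


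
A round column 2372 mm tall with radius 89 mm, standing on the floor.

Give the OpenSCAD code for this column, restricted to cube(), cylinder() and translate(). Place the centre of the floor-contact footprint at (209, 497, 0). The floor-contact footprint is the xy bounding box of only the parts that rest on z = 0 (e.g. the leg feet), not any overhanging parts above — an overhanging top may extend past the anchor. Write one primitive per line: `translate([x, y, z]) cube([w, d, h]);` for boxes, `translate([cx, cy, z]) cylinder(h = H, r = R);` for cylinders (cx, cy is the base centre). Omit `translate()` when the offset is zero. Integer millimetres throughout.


translate([209, 497, 0]) cylinder(h = 2372, r = 89);


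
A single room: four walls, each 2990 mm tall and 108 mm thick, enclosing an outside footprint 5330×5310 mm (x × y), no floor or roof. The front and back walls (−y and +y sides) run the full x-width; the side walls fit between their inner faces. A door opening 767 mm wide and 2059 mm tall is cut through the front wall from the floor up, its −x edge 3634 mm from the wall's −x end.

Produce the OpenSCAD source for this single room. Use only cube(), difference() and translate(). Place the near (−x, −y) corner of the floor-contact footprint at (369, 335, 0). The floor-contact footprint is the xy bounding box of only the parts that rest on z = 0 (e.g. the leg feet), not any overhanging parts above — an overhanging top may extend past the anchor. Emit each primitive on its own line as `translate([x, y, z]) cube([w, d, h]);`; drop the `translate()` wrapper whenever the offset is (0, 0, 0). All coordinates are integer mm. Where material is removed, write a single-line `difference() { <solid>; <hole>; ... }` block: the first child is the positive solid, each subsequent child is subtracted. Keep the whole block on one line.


difference() { translate([369, 335, 0]) cube([5330, 108, 2990]); translate([4003, 335, 0]) cube([767, 108, 2059]); }
translate([369, 5537, 0]) cube([5330, 108, 2990]);
translate([369, 443, 0]) cube([108, 5094, 2990]);
translate([5591, 443, 0]) cube([108, 5094, 2990]);


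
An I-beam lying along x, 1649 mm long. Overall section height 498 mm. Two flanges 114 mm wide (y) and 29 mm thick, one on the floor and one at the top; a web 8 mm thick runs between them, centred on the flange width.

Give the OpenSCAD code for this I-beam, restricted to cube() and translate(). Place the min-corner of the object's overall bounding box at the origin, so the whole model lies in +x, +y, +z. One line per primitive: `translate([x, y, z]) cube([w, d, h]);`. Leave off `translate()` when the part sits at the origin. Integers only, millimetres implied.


cube([1649, 114, 29]);
translate([0, 53, 29]) cube([1649, 8, 440]);
translate([0, 0, 469]) cube([1649, 114, 29]);


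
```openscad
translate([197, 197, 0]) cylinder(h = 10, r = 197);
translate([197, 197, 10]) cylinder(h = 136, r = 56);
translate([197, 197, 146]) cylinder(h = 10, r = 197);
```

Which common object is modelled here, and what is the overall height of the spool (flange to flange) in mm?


A spool. The overall height is 156 mm.

Three coaxial cylinders, large–small–large — a spool. Two 10 mm flanges and a 136 mm core give 10 + 136 + 10 = 156 mm.


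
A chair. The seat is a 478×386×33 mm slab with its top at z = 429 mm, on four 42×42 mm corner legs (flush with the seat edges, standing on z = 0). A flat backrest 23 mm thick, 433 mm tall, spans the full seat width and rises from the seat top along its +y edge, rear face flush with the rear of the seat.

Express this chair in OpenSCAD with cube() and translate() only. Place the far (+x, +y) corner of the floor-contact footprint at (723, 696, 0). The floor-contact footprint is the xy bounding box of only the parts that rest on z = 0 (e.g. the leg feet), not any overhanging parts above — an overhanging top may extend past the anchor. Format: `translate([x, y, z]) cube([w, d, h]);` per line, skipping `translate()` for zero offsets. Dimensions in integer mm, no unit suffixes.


translate([245, 310, 396]) cube([478, 386, 33]);
translate([245, 310, 0]) cube([42, 42, 396]);
translate([681, 310, 0]) cube([42, 42, 396]);
translate([245, 654, 0]) cube([42, 42, 396]);
translate([681, 654, 0]) cube([42, 42, 396]);
translate([245, 673, 429]) cube([478, 23, 433]);


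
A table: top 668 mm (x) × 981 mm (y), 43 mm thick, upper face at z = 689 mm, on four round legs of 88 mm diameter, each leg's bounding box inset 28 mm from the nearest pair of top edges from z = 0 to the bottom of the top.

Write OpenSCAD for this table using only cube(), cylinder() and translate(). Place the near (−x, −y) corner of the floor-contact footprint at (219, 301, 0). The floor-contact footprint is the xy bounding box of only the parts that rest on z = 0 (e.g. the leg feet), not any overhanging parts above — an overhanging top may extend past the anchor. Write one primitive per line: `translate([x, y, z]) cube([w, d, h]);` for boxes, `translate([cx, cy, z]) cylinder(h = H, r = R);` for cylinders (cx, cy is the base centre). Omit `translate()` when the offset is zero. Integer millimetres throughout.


translate([191, 273, 646]) cube([668, 981, 43]);
translate([263, 345, 0]) cylinder(h = 646, r = 44);
translate([787, 345, 0]) cylinder(h = 646, r = 44);
translate([263, 1182, 0]) cylinder(h = 646, r = 44);
translate([787, 1182, 0]) cylinder(h = 646, r = 44);


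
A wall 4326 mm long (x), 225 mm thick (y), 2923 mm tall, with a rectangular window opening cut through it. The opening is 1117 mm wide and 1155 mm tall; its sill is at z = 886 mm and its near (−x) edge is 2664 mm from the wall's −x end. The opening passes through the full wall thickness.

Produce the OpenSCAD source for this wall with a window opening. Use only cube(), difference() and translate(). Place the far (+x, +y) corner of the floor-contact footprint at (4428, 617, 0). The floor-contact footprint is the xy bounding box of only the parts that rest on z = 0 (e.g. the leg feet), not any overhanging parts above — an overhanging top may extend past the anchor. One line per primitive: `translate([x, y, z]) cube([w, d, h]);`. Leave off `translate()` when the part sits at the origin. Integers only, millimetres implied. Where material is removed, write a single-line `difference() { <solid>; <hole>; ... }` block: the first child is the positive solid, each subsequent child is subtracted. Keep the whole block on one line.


difference() { translate([102, 392, 0]) cube([4326, 225, 2923]); translate([2766, 392, 886]) cube([1117, 225, 1155]); }


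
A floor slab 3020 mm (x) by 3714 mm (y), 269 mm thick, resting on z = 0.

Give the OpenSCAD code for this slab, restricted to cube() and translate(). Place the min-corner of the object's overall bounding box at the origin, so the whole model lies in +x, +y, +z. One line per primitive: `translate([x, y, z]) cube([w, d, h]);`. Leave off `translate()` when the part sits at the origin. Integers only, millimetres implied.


cube([3020, 3714, 269]);


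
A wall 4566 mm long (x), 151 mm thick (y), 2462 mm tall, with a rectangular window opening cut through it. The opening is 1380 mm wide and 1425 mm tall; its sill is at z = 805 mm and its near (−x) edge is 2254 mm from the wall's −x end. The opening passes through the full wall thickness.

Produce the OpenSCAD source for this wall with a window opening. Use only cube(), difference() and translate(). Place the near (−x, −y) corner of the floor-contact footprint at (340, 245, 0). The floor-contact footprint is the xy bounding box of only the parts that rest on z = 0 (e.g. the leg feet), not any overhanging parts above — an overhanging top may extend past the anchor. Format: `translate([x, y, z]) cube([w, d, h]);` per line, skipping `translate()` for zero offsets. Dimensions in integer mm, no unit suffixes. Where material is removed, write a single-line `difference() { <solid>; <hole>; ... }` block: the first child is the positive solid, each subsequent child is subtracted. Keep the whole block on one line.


difference() { translate([340, 245, 0]) cube([4566, 151, 2462]); translate([2594, 245, 805]) cube([1380, 151, 1425]); }


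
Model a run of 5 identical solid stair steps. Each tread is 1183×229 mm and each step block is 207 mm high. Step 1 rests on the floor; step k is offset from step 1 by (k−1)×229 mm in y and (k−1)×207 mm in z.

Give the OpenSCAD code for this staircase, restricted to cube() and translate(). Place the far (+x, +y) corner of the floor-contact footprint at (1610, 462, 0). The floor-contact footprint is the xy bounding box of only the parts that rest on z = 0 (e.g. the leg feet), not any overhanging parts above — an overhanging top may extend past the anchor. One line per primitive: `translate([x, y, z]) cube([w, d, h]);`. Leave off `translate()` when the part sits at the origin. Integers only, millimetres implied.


translate([427, 233, 0]) cube([1183, 229, 207]);
translate([427, 462, 207]) cube([1183, 229, 207]);
translate([427, 691, 414]) cube([1183, 229, 207]);
translate([427, 920, 621]) cube([1183, 229, 207]);
translate([427, 1149, 828]) cube([1183, 229, 207]);


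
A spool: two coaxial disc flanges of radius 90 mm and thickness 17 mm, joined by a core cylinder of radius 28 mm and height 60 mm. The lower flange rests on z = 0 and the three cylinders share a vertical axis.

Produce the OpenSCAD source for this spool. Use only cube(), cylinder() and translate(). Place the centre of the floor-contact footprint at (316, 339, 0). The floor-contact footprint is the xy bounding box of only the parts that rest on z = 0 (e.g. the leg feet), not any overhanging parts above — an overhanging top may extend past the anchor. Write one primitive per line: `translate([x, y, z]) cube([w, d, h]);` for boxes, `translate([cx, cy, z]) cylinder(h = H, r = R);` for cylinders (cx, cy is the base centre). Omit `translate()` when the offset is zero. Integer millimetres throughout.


translate([316, 339, 0]) cylinder(h = 17, r = 90);
translate([316, 339, 17]) cylinder(h = 60, r = 28);
translate([316, 339, 77]) cylinder(h = 17, r = 90);


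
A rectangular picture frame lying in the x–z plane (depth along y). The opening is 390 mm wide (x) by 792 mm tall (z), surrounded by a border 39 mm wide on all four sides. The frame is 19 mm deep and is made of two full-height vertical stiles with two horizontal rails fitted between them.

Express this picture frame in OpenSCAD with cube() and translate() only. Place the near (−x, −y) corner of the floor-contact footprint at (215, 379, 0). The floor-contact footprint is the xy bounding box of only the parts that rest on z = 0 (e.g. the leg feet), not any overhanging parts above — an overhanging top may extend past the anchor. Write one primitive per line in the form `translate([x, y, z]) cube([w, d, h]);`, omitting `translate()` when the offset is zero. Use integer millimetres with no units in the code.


translate([215, 379, 0]) cube([39, 19, 870]);
translate([644, 379, 0]) cube([39, 19, 870]);
translate([254, 379, 0]) cube([390, 19, 39]);
translate([254, 379, 831]) cube([390, 19, 39]);


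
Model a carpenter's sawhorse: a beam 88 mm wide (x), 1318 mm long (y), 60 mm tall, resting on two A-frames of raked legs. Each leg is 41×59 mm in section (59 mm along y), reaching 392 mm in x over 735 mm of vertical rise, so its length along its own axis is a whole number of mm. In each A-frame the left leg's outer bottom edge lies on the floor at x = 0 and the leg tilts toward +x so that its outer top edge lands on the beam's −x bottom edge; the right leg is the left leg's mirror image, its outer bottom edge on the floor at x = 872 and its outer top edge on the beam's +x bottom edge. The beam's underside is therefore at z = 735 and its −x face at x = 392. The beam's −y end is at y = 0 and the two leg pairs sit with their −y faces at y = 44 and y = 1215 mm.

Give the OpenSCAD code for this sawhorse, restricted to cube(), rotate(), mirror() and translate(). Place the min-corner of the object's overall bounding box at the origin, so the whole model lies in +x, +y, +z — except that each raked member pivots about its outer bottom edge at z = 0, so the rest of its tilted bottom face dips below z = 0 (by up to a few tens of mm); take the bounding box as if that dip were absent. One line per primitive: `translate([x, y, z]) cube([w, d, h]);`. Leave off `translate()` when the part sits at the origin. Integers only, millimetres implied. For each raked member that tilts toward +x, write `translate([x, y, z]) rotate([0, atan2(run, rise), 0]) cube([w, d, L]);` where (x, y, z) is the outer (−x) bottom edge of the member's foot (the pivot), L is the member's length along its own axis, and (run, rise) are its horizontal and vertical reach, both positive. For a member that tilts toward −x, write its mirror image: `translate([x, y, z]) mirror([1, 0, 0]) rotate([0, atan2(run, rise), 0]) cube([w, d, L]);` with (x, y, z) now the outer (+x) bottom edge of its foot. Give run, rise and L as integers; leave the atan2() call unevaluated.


// leg length = √(392² + 735²) = 833
// right-leg outer foot x = 2·392 + 88 = 872
// beam min-corner = (392, 0, 735)
translate([392, 0, 735]) cube([88, 1318, 60]);
translate([0, 44, 0]) rotate([0, atan2(392, 735), 0]) cube([41, 59, 833]);
translate([872, 44, 0]) mirror([1, 0, 0]) rotate([0, atan2(392, 735), 0]) cube([41, 59, 833]);
translate([0, 1215, 0]) rotate([0, atan2(392, 735), 0]) cube([41, 59, 833]);
translate([872, 1215, 0]) mirror([1, 0, 0]) rotate([0, atan2(392, 735), 0]) cube([41, 59, 833]);


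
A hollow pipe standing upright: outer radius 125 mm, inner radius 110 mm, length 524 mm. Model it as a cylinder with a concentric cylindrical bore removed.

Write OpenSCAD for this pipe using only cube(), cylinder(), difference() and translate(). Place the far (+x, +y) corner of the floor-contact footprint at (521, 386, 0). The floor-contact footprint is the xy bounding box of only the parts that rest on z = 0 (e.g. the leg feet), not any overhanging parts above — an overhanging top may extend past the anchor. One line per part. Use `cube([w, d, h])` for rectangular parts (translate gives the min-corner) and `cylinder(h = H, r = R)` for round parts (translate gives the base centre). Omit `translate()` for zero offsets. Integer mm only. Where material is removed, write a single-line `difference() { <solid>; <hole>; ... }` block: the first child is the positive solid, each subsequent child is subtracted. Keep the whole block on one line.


difference() { translate([396, 261, 0]) cylinder(h = 524, r = 125); translate([396, 261, 0]) cylinder(h = 524, r = 110); }


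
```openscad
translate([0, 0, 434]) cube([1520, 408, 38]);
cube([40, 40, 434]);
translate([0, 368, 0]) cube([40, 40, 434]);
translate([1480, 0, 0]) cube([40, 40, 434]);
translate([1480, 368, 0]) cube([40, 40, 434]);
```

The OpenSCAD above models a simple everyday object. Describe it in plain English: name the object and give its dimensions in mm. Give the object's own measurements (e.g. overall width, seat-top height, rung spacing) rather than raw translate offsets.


A long wooden bench with a 1520 mm (x) × 408 mm (y) seat, 38 mm thick, its top surface 472 mm above the floor. Four 40 mm square legs at the seat corners, flush with the edges, run from z = 0 to the seat underside.


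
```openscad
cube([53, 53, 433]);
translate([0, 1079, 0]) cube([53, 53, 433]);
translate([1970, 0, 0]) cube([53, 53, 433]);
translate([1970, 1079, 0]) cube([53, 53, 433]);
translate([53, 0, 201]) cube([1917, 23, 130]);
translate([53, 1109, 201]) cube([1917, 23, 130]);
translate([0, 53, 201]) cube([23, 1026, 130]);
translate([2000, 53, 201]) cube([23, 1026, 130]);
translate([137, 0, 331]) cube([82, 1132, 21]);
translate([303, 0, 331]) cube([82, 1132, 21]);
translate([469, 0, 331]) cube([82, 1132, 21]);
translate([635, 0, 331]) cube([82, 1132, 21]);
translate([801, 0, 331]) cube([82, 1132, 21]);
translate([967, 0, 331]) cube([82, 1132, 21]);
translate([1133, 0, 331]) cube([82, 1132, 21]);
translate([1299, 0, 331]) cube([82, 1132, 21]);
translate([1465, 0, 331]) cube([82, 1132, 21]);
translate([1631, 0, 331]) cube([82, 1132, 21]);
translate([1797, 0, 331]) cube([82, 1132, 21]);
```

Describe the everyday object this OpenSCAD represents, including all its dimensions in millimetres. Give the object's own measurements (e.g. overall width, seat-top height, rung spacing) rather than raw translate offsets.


A bed frame 2023 mm long (x) by 1132 mm wide (y). Four 53×53 mm corner posts, 433 mm tall, at the corners of the footprint. Four rails of 23 mm thickness and 130 mm height run between adjacent posts with their undersides at z = 201 mm, their outer faces flush with the outside of the frame (the two x-running rails run between the posts' inner faces; the two y-running rails run between the posts' inner faces). 11 slats, each 82 mm wide (x) and 21 mm thick, lie across the top of the two x-running rails, running the full 1132 mm width of the frame in y; along x they sit between the end posts with a 84 mm gap after the −x posts and between neighbouring slats, leaving 91 mm before the +x posts.


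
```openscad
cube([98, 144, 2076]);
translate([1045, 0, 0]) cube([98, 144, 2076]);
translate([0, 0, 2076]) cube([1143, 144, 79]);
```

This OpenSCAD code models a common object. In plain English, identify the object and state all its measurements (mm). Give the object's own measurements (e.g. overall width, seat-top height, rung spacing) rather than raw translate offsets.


A door frame. The clear opening is 947 mm wide and 2076 mm high. Two 98 mm wide jambs, 144 mm deep, stand either side of the opening from the floor to the top of the opening. A 79 mm thick head sits across the top of both jambs, spanning the full outside width of the frame.


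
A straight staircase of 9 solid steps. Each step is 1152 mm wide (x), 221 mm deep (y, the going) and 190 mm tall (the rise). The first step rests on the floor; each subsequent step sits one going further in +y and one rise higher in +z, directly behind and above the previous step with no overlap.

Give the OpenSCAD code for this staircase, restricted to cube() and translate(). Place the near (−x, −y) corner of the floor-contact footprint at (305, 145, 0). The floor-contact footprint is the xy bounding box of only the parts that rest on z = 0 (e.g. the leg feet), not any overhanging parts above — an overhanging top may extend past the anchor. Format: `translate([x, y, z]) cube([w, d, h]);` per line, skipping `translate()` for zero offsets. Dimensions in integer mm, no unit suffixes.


translate([305, 145, 0]) cube([1152, 221, 190]);
translate([305, 366, 190]) cube([1152, 221, 190]);
translate([305, 587, 380]) cube([1152, 221, 190]);
translate([305, 808, 570]) cube([1152, 221, 190]);
translate([305, 1029, 760]) cube([1152, 221, 190]);
translate([305, 1250, 950]) cube([1152, 221, 190]);
translate([305, 1471, 1140]) cube([1152, 221, 190]);
translate([305, 1692, 1330]) cube([1152, 221, 190]);
translate([305, 1913, 1520]) cube([1152, 221, 190]);


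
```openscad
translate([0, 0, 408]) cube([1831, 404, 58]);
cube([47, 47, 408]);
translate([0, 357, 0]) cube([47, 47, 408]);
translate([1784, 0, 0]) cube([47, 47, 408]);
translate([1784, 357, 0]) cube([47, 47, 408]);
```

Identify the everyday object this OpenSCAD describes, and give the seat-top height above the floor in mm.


A bench. The seat-top height is 466 mm.

A long slab on four corner posts — a bench. The slab sits at z = 408 with thickness 58, so the top is 408 + 58 = 466 mm.


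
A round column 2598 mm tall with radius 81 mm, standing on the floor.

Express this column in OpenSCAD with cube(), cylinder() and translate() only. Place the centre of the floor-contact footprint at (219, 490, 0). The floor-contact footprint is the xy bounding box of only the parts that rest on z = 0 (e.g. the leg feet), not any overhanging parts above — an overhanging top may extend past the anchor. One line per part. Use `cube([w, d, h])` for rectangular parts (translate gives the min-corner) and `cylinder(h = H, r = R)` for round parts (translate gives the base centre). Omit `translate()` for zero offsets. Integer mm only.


translate([219, 490, 0]) cylinder(h = 2598, r = 81);


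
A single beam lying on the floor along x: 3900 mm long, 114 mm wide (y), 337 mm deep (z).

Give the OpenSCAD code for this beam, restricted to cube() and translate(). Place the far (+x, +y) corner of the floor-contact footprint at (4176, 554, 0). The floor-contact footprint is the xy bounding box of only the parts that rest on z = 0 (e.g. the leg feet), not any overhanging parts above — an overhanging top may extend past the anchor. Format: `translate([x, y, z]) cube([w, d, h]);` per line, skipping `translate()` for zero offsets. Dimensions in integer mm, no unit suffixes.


translate([276, 440, 0]) cube([3900, 114, 337]);


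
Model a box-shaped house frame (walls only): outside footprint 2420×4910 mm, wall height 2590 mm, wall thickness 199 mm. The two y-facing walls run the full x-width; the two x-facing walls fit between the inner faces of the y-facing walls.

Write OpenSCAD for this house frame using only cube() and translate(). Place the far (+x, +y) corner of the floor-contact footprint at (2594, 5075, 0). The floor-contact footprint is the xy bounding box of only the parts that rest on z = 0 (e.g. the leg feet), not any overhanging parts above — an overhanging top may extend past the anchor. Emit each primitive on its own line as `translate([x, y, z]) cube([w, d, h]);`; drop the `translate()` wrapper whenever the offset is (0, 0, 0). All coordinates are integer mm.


translate([174, 165, 0]) cube([2420, 199, 2590]);
translate([174, 4876, 0]) cube([2420, 199, 2590]);
translate([174, 364, 0]) cube([199, 4512, 2590]);
translate([2395, 364, 0]) cube([199, 4512, 2590]);


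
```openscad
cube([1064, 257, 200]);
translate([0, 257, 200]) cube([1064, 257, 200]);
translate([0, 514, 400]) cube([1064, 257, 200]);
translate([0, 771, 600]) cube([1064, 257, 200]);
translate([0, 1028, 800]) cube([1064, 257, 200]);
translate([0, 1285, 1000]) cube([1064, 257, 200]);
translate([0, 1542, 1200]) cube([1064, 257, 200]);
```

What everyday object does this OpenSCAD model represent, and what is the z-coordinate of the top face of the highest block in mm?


A staircase. The total rise is 1400 mm.

7 identical blocks, each offset up and back from the previous — a staircase. Each step is 200 mm tall and there are 7 of them, so the total rise is 7 × 200 = 1400 mm.


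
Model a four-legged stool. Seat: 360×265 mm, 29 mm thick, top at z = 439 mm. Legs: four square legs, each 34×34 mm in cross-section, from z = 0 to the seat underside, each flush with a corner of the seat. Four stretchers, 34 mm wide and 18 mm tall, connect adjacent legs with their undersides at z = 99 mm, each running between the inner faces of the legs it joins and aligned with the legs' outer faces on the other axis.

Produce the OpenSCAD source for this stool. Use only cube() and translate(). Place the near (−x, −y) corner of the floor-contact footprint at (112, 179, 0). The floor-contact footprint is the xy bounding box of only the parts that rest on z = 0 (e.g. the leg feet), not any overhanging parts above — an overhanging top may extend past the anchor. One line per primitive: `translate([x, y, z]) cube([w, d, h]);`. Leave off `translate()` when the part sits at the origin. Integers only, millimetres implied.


translate([112, 179, 410]) cube([360, 265, 29]);
translate([112, 179, 0]) cube([34, 34, 410]);
translate([438, 179, 0]) cube([34, 34, 410]);
translate([112, 410, 0]) cube([34, 34, 410]);
translate([438, 410, 0]) cube([34, 34, 410]);
translate([146, 179, 99]) cube([292, 34, 18]);
translate([146, 410, 99]) cube([292, 34, 18]);
translate([112, 213, 99]) cube([34, 197, 18]);
translate([438, 213, 99]) cube([34, 197, 18]);


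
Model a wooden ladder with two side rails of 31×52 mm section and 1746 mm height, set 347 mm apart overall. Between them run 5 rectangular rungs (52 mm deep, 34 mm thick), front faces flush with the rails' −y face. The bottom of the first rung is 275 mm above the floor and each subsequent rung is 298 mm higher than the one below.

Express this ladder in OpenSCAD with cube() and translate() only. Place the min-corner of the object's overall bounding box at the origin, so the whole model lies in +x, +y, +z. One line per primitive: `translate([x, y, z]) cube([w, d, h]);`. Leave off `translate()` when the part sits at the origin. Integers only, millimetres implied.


cube([31, 52, 1746]);
translate([316, 0, 0]) cube([31, 52, 1746]);
translate([31, 0, 275]) cube([285, 52, 34]);
translate([31, 0, 573]) cube([285, 52, 34]);
translate([31, 0, 871]) cube([285, 52, 34]);
translate([31, 0, 1169]) cube([285, 52, 34]);
translate([31, 0, 1467]) cube([285, 52, 34]);


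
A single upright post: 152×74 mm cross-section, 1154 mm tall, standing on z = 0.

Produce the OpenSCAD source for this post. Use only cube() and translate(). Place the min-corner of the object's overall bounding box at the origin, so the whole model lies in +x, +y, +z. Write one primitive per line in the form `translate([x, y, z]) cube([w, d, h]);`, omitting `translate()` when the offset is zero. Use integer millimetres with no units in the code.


cube([152, 74, 1154]);


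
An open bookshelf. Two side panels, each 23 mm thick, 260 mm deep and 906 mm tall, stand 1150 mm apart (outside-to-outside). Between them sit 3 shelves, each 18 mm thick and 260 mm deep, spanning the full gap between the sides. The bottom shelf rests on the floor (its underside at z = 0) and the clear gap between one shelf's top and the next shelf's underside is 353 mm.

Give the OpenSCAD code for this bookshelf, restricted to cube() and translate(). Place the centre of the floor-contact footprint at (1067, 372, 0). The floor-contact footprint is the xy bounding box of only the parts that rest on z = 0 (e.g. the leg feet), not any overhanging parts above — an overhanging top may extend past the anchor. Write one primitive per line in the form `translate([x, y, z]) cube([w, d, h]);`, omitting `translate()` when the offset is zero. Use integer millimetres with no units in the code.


translate([492, 242, 0]) cube([23, 260, 906]);
translate([1619, 242, 0]) cube([23, 260, 906]);
translate([515, 242, 0]) cube([1104, 260, 18]);
translate([515, 242, 371]) cube([1104, 260, 18]);
translate([515, 242, 742]) cube([1104, 260, 18]);


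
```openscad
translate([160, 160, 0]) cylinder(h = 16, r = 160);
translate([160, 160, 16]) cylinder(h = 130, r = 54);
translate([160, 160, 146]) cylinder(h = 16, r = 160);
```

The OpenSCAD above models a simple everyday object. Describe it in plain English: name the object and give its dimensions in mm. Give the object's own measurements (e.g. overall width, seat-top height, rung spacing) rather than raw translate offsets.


A spool: two coaxial disc flanges of radius 160 mm and thickness 16 mm, joined by a core cylinder of radius 54 mm and height 130 mm. The lower flange rests on z = 0 and the three cylinders share a vertical axis.


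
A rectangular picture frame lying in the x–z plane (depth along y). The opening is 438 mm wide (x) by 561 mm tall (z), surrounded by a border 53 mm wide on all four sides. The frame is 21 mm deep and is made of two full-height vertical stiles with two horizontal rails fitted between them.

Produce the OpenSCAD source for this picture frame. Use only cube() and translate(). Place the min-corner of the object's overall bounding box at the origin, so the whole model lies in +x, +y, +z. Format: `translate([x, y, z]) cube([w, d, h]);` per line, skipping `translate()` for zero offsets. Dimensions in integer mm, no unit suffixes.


cube([53, 21, 667]);
translate([491, 0, 0]) cube([53, 21, 667]);
translate([53, 0, 0]) cube([438, 21, 53]);
translate([53, 0, 614]) cube([438, 21, 53]);


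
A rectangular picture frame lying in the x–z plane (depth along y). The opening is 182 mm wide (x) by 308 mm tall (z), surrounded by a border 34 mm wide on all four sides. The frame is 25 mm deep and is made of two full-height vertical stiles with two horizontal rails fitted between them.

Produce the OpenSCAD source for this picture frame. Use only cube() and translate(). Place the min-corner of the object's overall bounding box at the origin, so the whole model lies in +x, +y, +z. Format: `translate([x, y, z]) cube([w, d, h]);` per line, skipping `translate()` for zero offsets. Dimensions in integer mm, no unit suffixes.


cube([34, 25, 376]);
translate([216, 0, 0]) cube([34, 25, 376]);
translate([34, 0, 0]) cube([182, 25, 34]);
translate([34, 0, 342]) cube([182, 25, 34]);


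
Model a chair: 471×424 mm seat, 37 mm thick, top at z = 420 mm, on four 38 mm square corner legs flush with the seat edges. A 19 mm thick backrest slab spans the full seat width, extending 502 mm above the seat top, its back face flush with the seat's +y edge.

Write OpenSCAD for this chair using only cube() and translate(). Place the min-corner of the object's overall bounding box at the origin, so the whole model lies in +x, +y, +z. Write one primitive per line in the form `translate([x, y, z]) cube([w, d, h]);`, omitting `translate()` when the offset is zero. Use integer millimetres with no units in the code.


// leg_h = 420 - 37 = 383
translate([0, 0, 383]) cube([471, 424, 37]);
cube([38, 38, 383]);
translate([433, 0, 0]) cube([38, 38, 383]);
translate([0, 386, 0]) cube([38, 38, 383]);
translate([433, 386, 0]) cube([38, 38, 383]);
translate([0, 405, 420]) cube([471, 19, 502]);


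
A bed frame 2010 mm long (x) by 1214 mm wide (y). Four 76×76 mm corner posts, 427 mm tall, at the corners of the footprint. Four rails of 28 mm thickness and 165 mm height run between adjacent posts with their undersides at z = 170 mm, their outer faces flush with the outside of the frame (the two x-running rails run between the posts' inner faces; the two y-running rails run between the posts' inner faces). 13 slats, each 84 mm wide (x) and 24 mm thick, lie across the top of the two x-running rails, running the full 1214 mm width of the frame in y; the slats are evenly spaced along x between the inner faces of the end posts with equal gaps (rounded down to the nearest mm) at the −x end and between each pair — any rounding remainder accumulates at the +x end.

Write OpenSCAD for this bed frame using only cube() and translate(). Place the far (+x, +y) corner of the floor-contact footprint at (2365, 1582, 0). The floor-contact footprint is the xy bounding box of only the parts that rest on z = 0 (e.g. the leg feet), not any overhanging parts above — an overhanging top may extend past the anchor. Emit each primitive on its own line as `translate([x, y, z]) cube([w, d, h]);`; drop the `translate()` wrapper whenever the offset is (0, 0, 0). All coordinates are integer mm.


// slat z = rail_z + rail_h = 170 + 165 = 335
// slat gap = ⌊(1858 − 13·84) / 14⌋ = 54
translate([355, 368, 0]) cube([76, 76, 427]);
translate([355, 1506, 0]) cube([76, 76, 427]);
translate([2289, 368, 0]) cube([76, 76, 427]);
translate([2289, 1506, 0]) cube([76, 76, 427]);
translate([431, 368, 170]) cube([1858, 28, 165]);
translate([431, 1554, 170]) cube([1858, 28, 165]);
translate([355, 444, 170]) cube([28, 1062, 165]);
translate([2337, 444, 170]) cube([28, 1062, 165]);
translate([485, 368, 335]) cube([84, 1214, 24]);
translate([623, 368, 335]) cube([84, 1214, 24]);
translate([761, 368, 335]) cube([84, 1214, 24]);
translate([899, 368, 335]) cube([84, 1214, 24]);
translate([1037, 368, 335]) cube([84, 1214, 24]);
translate([1175, 368, 335]) cube([84, 1214, 24]);
translate([1313, 368, 335]) cube([84, 1214, 24]);
translate([1451, 368, 335]) cube([84, 1214, 24]);
translate([1589, 368, 335]) cube([84, 1214, 24]);
translate([1727, 368, 335]) cube([84, 1214, 24]);
translate([1865, 368, 335]) cube([84, 1214, 24]);
translate([2003, 368, 335]) cube([84, 1214, 24]);
translate([2141, 368, 335]) cube([84, 1214, 24]);


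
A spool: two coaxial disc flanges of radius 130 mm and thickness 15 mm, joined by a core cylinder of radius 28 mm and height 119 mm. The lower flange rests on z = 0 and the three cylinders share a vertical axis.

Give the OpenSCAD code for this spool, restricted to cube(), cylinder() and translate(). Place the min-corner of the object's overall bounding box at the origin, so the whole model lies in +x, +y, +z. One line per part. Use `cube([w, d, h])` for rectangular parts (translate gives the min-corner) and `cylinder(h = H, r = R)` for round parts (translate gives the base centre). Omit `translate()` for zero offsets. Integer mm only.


translate([130, 130, 0]) cylinder(h = 15, r = 130);
translate([130, 130, 15]) cylinder(h = 119, r = 28);
translate([130, 130, 134]) cylinder(h = 15, r = 130);
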